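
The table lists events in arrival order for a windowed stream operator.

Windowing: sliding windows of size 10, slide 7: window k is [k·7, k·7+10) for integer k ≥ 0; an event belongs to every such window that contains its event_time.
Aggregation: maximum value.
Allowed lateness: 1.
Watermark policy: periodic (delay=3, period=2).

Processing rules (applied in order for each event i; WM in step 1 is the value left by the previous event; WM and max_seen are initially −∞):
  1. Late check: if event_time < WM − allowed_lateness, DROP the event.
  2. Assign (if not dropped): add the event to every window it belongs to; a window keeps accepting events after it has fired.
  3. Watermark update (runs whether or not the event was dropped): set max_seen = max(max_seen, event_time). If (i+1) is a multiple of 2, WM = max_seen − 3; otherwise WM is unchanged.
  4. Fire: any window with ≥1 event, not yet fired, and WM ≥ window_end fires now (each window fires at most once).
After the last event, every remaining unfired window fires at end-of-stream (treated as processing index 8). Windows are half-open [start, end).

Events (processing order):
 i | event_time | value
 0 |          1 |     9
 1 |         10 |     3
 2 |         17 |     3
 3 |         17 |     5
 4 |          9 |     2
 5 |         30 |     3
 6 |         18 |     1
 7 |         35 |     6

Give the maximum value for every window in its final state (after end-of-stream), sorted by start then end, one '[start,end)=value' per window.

[0,10)=9 [7,17)=3 [14,24)=5 [21,31)=3 [28,38)=6 [35,45)=6

i=0 t=1 v=9: → [0,10); WM=−∞
i=1 t=10 v=3: → [7,17); WM=7
i=2 t=17 v=3: → [14,24); WM=7
i=3 t=17 v=5: → [14,24); WM=14; [0,10) fires=9
i=4 t=9 v=2: DROP (t<14-1); WM=14
i=5 t=30 v=3: → [28,38),[21,31); WM=27; [7,17) fires=3 [14,24) fires=5
i=6 t=18 v=1: DROP (t<27-1); WM=27
i=7 t=35 v=6: → [35,45),[28,38); WM=32; [21,31) fires=3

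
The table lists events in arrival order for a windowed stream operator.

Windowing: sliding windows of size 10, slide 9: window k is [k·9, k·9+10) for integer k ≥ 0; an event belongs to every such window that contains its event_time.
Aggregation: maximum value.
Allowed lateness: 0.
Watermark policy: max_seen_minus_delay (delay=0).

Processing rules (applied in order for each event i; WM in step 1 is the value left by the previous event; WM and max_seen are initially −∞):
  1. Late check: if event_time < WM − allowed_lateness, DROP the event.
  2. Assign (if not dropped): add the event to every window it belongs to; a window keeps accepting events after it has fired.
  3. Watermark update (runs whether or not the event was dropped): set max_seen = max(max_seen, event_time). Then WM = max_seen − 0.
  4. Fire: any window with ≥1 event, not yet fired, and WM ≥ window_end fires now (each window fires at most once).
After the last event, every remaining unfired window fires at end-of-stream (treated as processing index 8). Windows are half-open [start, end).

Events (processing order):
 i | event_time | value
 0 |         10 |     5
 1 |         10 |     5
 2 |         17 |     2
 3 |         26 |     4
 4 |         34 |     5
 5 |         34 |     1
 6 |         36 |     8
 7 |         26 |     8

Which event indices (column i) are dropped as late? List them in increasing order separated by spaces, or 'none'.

7

i=0 t=10 v=5: → [9,19); WM=10
i=1 t=10 v=5: → [9,19); WM=10
i=2 t=17 v=2: → [9,19); WM=17
i=3 t=26 v=4: → [18,28); WM=26; [9,19) fires=5
i=4 t=34 v=5: → [27,37); WM=34; [18,28) fires=4
i=5 t=34 v=1: → [27,37); WM=34
i=6 t=36 v=8: → [36,46),[27,37); WM=36
i=7 t=26 v=8: DROP (t<36-0); WM=36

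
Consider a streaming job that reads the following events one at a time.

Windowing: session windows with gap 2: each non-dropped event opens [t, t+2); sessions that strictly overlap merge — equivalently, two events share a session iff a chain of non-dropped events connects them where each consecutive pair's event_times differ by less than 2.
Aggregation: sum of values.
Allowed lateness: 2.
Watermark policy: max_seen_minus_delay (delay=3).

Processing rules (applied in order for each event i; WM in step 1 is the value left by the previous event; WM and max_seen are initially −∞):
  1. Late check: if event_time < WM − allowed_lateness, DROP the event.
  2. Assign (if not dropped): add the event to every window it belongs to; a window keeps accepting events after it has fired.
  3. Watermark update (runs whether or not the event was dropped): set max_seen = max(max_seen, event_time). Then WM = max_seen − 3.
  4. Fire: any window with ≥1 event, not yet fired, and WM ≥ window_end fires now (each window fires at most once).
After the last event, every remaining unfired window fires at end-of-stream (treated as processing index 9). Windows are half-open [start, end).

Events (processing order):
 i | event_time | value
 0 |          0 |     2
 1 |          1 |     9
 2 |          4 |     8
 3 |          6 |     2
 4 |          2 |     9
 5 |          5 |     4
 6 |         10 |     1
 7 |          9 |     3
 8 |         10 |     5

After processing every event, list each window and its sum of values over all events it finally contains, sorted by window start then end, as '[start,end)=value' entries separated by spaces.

[0,4)=20 [4,8)=14 [9,12)=9

i=0 t=0 v=2: → [0,2); WM=-3
i=1 t=1 v=9: → [0,3); WM=-2
i=2 t=4 v=8: → [4,6); WM=1
i=3 t=6 v=2: → [6,8); WM=3
i=4 t=2 v=9: → [0,4); WM=3
i=5 t=5 v=4: → [4,8); WM=3
i=6 t=10 v=1: → [10,12); WM=7
i=7 t=9 v=3: → [9,12); WM=7
i=8 t=10 v=5: → [9,12); WM=7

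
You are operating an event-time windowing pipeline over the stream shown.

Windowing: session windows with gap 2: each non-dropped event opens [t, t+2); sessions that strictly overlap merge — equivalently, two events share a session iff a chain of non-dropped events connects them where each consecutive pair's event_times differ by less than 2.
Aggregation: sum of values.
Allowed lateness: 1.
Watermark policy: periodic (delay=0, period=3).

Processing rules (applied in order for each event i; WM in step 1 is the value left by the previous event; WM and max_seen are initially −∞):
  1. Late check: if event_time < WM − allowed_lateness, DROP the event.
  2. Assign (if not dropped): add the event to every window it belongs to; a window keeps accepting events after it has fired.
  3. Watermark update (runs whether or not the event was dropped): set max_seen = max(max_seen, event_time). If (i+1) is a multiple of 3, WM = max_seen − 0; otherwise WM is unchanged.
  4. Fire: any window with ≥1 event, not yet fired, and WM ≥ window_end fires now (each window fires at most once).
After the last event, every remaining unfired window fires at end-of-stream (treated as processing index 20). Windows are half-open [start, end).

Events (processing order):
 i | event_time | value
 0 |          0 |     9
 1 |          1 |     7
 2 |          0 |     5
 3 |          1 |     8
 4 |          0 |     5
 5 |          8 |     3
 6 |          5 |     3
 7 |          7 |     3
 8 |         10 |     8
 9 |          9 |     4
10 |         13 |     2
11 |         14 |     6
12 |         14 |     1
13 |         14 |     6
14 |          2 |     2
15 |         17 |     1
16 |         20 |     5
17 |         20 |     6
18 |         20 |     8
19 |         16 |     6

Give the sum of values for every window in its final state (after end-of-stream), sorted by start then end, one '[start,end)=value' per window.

i=0 t=0 v=9: → [0,2); WM=−∞
i=1 t=1 v=7: → [0,3); WM=−∞
i=2 t=0 v=5: → [0,3); WM=1
i=3 t=1 v=8: → [0,3); WM=1
i=4 t=0 v=5: → [0,3); WM=1
i=5 t=8 v=3: → [8,10); WM=8
i=6 t=5 v=3: DROP (t<8-1); WM=8
i=7 t=7 v=3: → [7,10); WM=8
i=8 t=10 v=8: → [10,12); WM=10
i=9 t=9 v=4: → [7,12); WM=10
i=10 t=13 v=2: → [13,15); WM=10
i=11 t=14 v=6: → [13,16); WM=14
i=12 t=14 v=1: → [13,16); WM=14
i=13 t=14 v=6: → [13,16); WM=14
i=14 t=2 v=2: DROP (t<14-1); WM=14
i=15 t=17 v=1: → [17,19); WM=14
i=16 t=20 v=5: → [20,22); WM=14
i=17 t=20 v=6: → [20,22); WM=20
i=18 t=20 v=8: → [20,22); WM=20
i=19 t=16 v=6: DROP (t<20-1); WM=20

[0,3)=34 [7,12)=18 [13,16)=15 [17,19)=1 [20,22)=19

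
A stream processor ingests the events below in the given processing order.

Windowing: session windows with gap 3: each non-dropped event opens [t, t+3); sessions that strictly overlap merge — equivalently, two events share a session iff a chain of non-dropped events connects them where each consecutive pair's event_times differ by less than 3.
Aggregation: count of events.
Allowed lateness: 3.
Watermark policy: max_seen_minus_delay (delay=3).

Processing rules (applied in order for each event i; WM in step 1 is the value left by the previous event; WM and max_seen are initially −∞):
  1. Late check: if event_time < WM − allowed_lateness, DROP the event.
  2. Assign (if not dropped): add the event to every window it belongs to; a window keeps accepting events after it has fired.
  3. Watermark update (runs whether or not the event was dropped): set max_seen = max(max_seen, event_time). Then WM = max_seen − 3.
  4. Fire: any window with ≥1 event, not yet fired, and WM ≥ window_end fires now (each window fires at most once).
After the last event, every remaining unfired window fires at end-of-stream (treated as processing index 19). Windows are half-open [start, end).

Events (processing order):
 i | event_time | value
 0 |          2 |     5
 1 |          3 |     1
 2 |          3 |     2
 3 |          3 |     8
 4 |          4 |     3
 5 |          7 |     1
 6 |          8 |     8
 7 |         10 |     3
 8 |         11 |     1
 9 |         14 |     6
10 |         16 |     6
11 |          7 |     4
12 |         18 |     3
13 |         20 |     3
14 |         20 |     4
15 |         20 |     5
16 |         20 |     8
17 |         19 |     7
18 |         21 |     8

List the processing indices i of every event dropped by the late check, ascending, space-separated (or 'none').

11

i=0 t=2 v=5: → [2,5); WM=-1
i=1 t=3 v=1: → [2,6); WM=0
i=2 t=3 v=2: → [2,6); WM=0
i=3 t=3 v=8: → [2,6); WM=0
i=4 t=4 v=3: → [2,7); WM=1
i=5 t=7 v=1: → [7,10); WM=4
i=6 t=8 v=8: → [7,11); WM=5
i=7 t=10 v=3: → [7,13); WM=7
i=8 t=11 v=1: → [7,14); WM=8
i=9 t=14 v=6: → [14,17); WM=11
i=10 t=16 v=6: → [14,19); WM=13
i=11 t=7 v=4: DROP (t<13-3); WM=13
i=12 t=18 v=3: → [14,21); WM=15
i=13 t=20 v=3: → [14,23); WM=17
i=14 t=20 v=4: → [14,23); WM=17
i=15 t=20 v=5: → [14,23); WM=17
i=16 t=20 v=8: → [14,23); WM=17
i=17 t=19 v=7: → [14,23); WM=17
i=18 t=21 v=8: → [14,24); WM=18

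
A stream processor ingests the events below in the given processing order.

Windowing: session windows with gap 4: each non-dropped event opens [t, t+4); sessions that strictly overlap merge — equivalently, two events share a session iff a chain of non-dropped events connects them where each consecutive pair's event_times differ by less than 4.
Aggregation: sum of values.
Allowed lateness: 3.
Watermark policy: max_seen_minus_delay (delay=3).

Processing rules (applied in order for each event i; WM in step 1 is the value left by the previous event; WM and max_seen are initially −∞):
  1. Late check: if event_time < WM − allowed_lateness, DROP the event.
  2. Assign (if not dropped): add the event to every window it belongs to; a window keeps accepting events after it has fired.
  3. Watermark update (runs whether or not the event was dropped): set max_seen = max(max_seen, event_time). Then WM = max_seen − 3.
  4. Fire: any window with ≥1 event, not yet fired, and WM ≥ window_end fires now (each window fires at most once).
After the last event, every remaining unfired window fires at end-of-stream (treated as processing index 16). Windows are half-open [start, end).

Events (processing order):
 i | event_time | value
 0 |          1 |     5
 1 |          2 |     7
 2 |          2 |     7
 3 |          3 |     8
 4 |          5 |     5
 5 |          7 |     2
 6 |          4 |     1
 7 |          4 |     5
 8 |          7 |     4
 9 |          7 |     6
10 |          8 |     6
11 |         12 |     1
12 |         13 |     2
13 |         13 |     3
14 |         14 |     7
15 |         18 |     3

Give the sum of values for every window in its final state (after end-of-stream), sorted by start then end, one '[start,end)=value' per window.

i=0 t=1 v=5: → [1,5); WM=-2
i=1 t=2 v=7: → [1,6); WM=-1
i=2 t=2 v=7: → [1,6); WM=-1
i=3 t=3 v=8: → [1,7); WM=0
i=4 t=5 v=5: → [1,9); WM=2
i=5 t=7 v=2: → [1,11); WM=4
i=6 t=4 v=1: → [1,11); WM=4
i=7 t=4 v=5: → [1,11); WM=4
i=8 t=7 v=4: → [1,11); WM=4
i=9 t=7 v=6: → [1,11); WM=4
i=10 t=8 v=6: → [1,12); WM=5
i=11 t=12 v=1: → [12,16); WM=9
i=12 t=13 v=2: → [12,17); WM=10
i=13 t=13 v=3: → [12,17); WM=10
i=14 t=14 v=7: → [12,18); WM=11
i=15 t=18 v=3: → [18,22); WM=15

[1,12)=56 [12,18)=13 [18,22)=3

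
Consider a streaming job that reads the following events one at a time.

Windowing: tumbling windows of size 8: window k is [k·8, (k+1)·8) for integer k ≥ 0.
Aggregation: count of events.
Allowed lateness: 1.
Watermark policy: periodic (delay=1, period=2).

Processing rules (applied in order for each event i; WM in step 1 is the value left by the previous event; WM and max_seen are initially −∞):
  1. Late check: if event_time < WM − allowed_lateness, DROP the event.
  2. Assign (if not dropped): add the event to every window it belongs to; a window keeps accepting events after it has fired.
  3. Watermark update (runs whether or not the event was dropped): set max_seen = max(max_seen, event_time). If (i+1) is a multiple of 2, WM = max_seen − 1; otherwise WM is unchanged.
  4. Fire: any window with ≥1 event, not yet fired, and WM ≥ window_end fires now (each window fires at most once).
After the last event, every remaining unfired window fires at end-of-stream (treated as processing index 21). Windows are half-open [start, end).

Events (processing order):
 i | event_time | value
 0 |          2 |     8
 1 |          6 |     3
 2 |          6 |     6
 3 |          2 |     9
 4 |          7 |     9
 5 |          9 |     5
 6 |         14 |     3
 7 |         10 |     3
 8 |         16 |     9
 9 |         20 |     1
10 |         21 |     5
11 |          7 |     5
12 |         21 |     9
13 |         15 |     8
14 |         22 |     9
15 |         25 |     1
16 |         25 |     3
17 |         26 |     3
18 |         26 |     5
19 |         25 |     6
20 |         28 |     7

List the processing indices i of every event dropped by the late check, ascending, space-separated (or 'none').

i=0 t=2 v=8: → [0,8); WM=−∞
i=1 t=6 v=3: → [0,8); WM=5
i=2 t=6 v=6: → [0,8); WM=5
i=3 t=2 v=9: DROP (t<5-1); WM=5
i=4 t=7 v=9: → [0,8); WM=5
i=5 t=9 v=5: → [8,16); WM=8; [0,8) fires=4
i=6 t=14 v=3: → [8,16); WM=8
i=7 t=10 v=3: → [8,16); WM=13
i=8 t=16 v=9: → [16,24); WM=13
i=9 t=20 v=1: → [16,24); WM=19; [8,16) fires=3
i=10 t=21 v=5: → [16,24); WM=19
i=11 t=7 v=5: DROP (t<19-1); WM=20
i=12 t=21 v=9: → [16,24); WM=20
i=13 t=15 v=8: DROP (t<20-1); WM=20
i=14 t=22 v=9: → [16,24); WM=20
i=15 t=25 v=1: → [24,32); WM=24; [16,24) fires=5
i=16 t=25 v=3: → [24,32); WM=24
i=17 t=26 v=3: → [24,32); WM=25
i=18 t=26 v=5: → [24,32); WM=25
i=19 t=25 v=6: → [24,32); WM=25
i=20 t=28 v=7: → [24,32); WM=25

3 11 13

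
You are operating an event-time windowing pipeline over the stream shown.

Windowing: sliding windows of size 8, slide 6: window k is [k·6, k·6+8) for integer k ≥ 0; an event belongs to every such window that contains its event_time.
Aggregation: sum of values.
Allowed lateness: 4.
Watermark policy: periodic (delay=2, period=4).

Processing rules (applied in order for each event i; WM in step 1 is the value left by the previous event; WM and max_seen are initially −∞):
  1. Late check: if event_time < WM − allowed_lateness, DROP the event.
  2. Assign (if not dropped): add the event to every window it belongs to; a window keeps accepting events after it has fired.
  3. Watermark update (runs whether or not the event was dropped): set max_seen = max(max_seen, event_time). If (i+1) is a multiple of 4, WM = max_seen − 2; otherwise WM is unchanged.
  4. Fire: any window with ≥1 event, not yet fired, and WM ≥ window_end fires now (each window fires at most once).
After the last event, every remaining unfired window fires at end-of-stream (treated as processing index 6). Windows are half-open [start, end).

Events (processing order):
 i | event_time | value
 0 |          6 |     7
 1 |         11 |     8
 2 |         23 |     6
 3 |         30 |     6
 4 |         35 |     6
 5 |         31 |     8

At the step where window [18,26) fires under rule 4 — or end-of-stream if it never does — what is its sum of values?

i=0 t=6 v=7: → [6,14),[0,8); WM=−∞
i=1 t=11 v=8: → [6,14); WM=−∞
i=2 t=23 v=6: → [18,26); WM=−∞
i=3 t=30 v=6: → [30,38),[24,32); WM=28; [0,8) fires=7 [6,14) fires=15 [18,26) fires=6
i=4 t=35 v=6: → [30,38); WM=28
i=5 t=31 v=8: → [30,38),[24,32); WM=28

6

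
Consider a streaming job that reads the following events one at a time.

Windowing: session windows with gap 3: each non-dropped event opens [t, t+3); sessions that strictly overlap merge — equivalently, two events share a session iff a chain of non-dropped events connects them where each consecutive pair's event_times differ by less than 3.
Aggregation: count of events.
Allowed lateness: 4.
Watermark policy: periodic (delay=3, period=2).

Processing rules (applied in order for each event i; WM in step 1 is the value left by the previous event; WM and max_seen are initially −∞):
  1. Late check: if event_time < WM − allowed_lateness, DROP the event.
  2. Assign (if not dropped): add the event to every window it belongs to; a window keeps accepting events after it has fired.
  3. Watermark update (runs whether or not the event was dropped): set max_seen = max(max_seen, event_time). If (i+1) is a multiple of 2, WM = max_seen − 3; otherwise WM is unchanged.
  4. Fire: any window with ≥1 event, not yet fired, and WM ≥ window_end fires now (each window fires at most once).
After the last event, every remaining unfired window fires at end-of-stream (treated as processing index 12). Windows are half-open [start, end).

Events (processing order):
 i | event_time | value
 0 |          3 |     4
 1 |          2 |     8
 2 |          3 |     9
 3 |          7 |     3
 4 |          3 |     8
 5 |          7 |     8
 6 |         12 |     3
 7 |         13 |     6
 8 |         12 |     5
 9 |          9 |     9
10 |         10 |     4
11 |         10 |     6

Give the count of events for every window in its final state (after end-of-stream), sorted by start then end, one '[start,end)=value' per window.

[2,6)=4 [7,16)=8

i=0 t=3 v=4: → [3,6); WM=−∞
i=1 t=2 v=8: → [2,6); WM=0
i=2 t=3 v=9: → [2,6); WM=0
i=3 t=7 v=3: → [7,10); WM=4
i=4 t=3 v=8: → [2,6); WM=4
i=5 t=7 v=8: → [7,10); WM=4
i=6 t=12 v=3: → [12,15); WM=4
i=7 t=13 v=6: → [12,16); WM=10
i=8 t=12 v=5: → [12,16); WM=10
i=9 t=9 v=9: → [7,12); WM=10
i=10 t=10 v=4: → [7,16); WM=10
i=11 t=10 v=6: → [7,16); WM=10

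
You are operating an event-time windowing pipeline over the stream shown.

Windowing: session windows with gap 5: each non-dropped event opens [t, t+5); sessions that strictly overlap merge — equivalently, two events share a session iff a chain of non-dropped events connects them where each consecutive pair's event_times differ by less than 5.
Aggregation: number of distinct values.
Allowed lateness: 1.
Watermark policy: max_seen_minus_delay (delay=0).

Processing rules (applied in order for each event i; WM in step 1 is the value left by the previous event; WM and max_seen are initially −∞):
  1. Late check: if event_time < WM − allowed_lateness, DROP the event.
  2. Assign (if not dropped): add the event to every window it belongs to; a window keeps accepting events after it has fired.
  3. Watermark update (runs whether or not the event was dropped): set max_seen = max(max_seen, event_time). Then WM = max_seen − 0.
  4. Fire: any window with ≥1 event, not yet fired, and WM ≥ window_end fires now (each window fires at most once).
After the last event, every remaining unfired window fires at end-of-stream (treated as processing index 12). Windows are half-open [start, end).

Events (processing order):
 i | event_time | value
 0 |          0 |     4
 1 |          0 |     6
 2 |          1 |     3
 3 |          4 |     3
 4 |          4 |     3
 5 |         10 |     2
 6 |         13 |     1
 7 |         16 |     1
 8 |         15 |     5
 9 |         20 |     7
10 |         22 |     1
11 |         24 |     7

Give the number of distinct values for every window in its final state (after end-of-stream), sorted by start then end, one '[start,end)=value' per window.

i=0 t=0 v=4: → [0,5); WM=0
i=1 t=0 v=6: → [0,5); WM=0
i=2 t=1 v=3: → [0,6); WM=1
i=3 t=4 v=3: → [0,9); WM=4
i=4 t=4 v=3: → [0,9); WM=4
i=5 t=10 v=2: → [10,15); WM=10
i=6 t=13 v=1: → [10,18); WM=13
i=7 t=16 v=1: → [10,21); WM=16
i=8 t=15 v=5: → [10,21); WM=16
i=9 t=20 v=7: → [10,25); WM=20
i=10 t=22 v=1: → [10,27); WM=22
i=11 t=24 v=7: → [10,29); WM=24

[0,9)=3 [10,29)=4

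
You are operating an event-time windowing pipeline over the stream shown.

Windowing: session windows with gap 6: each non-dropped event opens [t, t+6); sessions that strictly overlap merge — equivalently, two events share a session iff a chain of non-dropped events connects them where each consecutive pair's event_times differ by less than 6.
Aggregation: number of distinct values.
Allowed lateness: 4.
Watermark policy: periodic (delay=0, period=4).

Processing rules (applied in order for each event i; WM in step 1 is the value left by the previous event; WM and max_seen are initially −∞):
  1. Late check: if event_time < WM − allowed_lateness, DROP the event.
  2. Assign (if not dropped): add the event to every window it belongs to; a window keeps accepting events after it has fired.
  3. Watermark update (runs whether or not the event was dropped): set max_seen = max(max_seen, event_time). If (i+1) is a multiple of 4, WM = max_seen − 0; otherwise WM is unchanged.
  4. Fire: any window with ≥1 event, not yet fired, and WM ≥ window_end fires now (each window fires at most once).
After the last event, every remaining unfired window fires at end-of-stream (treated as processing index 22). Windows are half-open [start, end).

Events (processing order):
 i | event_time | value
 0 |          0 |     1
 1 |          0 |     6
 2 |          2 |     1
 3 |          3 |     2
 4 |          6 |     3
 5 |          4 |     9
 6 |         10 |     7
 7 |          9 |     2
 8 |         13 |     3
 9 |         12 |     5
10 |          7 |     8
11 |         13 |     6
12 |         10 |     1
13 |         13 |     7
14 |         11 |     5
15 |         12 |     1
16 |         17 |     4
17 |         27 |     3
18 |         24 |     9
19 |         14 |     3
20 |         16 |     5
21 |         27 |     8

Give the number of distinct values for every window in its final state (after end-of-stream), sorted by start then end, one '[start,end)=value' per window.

[0,23)=9 [24,33)=3

i=0 t=0 v=1: → [0,6); WM=−∞
i=1 t=0 v=6: → [0,6); WM=−∞
i=2 t=2 v=1: → [0,8); WM=−∞
i=3 t=3 v=2: → [0,9); WM=3
i=4 t=6 v=3: → [0,12); WM=3
i=5 t=4 v=9: → [0,12); WM=3
i=6 t=10 v=7: → [0,16); WM=3
i=7 t=9 v=2: → [0,16); WM=10
i=8 t=13 v=3: → [0,19); WM=10
i=9 t=12 v=5: → [0,19); WM=10
i=10 t=7 v=8: → [0,19); WM=10
i=11 t=13 v=6: → [0,19); WM=13
i=12 t=10 v=1: → [0,19); WM=13
i=13 t=13 v=7: → [0,19); WM=13
i=14 t=11 v=5: → [0,19); WM=13
i=15 t=12 v=1: → [0,19); WM=13
i=16 t=17 v=4: → [0,23); WM=13
i=17 t=27 v=3: → [27,33); WM=13
i=18 t=24 v=9: → [24,33); WM=13
i=19 t=14 v=3: → [0,23); WM=27
i=20 t=16 v=5: DROP (t<27-4); WM=27
i=21 t=27 v=8: → [24,33); WM=27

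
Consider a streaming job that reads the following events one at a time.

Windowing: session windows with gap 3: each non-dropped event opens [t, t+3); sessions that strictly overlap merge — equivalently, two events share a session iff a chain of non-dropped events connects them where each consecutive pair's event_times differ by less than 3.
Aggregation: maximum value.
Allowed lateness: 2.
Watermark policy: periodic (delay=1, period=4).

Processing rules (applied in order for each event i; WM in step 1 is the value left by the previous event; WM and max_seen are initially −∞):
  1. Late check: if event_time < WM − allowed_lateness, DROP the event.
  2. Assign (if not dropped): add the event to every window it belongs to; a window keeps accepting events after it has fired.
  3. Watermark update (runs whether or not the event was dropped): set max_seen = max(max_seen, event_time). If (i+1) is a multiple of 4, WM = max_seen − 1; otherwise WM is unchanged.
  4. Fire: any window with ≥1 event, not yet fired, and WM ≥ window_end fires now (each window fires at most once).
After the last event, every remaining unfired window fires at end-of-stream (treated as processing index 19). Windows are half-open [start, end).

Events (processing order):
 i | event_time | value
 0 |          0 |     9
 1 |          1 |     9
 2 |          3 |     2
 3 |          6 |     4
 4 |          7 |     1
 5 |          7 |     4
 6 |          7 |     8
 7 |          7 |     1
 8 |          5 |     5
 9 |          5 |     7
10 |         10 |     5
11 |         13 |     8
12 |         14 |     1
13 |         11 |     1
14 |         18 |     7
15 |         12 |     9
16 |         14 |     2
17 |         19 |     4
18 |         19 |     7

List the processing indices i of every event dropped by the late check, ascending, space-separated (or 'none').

i=0 t=0 v=9: → [0,3); WM=−∞
i=1 t=1 v=9: → [0,4); WM=−∞
i=2 t=3 v=2: → [0,6); WM=−∞
i=3 t=6 v=4: → [6,9); WM=5
i=4 t=7 v=1: → [6,10); WM=5
i=5 t=7 v=4: → [6,10); WM=5
i=6 t=7 v=8: → [6,10); WM=5
i=7 t=7 v=1: → [6,10); WM=6
i=8 t=5 v=5: → [0,10); WM=6
i=9 t=5 v=7: → [0,10); WM=6
i=10 t=10 v=5: → [10,13); WM=6
i=11 t=13 v=8: → [13,16); WM=12
i=12 t=14 v=1: → [13,17); WM=12
i=13 t=11 v=1: → [10,17); WM=12
i=14 t=18 v=7: → [18,21); WM=12
i=15 t=12 v=9: → [10,17); WM=17
i=16 t=14 v=2: DROP (t<17-2); WM=17
i=17 t=19 v=4: → [18,22); WM=17
i=18 t=19 v=7: → [18,22); WM=17

16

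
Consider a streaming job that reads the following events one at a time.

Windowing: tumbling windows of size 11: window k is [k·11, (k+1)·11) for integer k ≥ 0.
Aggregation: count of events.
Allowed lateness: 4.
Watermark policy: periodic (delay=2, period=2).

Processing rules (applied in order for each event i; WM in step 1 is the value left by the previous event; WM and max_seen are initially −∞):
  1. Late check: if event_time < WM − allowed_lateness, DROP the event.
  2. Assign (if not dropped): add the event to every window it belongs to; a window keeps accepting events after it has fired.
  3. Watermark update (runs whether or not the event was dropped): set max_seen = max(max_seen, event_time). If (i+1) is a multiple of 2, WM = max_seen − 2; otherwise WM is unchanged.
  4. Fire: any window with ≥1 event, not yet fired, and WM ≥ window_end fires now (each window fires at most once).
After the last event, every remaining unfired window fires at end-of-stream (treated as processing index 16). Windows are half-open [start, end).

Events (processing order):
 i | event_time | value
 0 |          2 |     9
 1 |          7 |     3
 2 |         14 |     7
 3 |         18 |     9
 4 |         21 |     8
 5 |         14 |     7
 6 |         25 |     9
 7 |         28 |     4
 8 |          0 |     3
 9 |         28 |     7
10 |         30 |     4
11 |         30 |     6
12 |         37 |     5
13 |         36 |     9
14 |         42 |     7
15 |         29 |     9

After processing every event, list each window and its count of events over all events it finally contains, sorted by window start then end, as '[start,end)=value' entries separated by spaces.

i=0 t=2 v=9: → [0,11); WM=−∞
i=1 t=7 v=3: → [0,11); WM=5
i=2 t=14 v=7: → [11,22); WM=5
i=3 t=18 v=9: → [11,22); WM=16; [0,11) fires=2
i=4 t=21 v=8: → [11,22); WM=16
i=5 t=14 v=7: → [11,22); WM=19
i=6 t=25 v=9: → [22,33); WM=19
i=7 t=28 v=4: → [22,33); WM=26; [11,22) fires=4
i=8 t=0 v=3: DROP (t<26-4); WM=26
i=9 t=28 v=7: → [22,33); WM=26
i=10 t=30 v=4: → [22,33); WM=26
i=11 t=30 v=6: → [22,33); WM=28
i=12 t=37 v=5: → [33,44); WM=28
i=13 t=36 v=9: → [33,44); WM=35; [22,33) fires=5
i=14 t=42 v=7: → [33,44); WM=35
i=15 t=29 v=9: DROP (t<35-4); WM=40

[0,11)=2 [11,22)=4 [22,33)=5 [33,44)=3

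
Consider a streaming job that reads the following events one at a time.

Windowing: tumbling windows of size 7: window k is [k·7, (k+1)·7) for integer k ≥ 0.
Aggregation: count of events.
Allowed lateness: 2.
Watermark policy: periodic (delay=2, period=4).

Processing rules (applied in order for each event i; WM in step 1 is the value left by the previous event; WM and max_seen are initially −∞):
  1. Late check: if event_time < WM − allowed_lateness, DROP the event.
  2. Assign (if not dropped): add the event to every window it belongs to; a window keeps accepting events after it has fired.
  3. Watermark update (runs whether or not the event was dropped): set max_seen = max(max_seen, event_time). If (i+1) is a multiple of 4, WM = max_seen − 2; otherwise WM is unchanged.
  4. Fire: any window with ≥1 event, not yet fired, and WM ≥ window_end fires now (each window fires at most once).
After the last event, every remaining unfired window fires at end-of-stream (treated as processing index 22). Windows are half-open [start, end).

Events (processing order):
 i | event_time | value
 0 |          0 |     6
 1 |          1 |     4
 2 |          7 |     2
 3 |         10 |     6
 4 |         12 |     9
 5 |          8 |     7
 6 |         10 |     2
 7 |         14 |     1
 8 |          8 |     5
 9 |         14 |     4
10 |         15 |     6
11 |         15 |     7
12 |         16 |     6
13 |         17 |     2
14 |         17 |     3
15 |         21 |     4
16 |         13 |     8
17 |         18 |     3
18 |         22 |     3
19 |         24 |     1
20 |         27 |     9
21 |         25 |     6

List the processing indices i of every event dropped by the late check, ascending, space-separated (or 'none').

i=0 t=0 v=6: → [0,7); WM=−∞
i=1 t=1 v=4: → [0,7); WM=−∞
i=2 t=7 v=2: → [7,14); WM=−∞
i=3 t=10 v=6: → [7,14); WM=8; [0,7) fires=2
i=4 t=12 v=9: → [7,14); WM=8
i=5 t=8 v=7: → [7,14); WM=8
i=6 t=10 v=2: → [7,14); WM=8
i=7 t=14 v=1: → [14,21); WM=12
i=8 t=8 v=5: DROP (t<12-2); WM=12
i=9 t=14 v=4: → [14,21); WM=12
i=10 t=15 v=6: → [14,21); WM=12
i=11 t=15 v=7: → [14,21); WM=13
i=12 t=16 v=6: → [14,21); WM=13
i=13 t=17 v=2: → [14,21); WM=13
i=14 t=17 v=3: → [14,21); WM=13
i=15 t=21 v=4: → [21,28); WM=19; [7,14) fires=5
i=16 t=13 v=8: DROP (t<19-2); WM=19
i=17 t=18 v=3: → [14,21); WM=19
i=18 t=22 v=3: → [21,28); WM=19
i=19 t=24 v=1: → [21,28); WM=22; [14,21) fires=8
i=20 t=27 v=9: → [21,28); WM=22
i=21 t=25 v=6: → [21,28); WM=22

8 16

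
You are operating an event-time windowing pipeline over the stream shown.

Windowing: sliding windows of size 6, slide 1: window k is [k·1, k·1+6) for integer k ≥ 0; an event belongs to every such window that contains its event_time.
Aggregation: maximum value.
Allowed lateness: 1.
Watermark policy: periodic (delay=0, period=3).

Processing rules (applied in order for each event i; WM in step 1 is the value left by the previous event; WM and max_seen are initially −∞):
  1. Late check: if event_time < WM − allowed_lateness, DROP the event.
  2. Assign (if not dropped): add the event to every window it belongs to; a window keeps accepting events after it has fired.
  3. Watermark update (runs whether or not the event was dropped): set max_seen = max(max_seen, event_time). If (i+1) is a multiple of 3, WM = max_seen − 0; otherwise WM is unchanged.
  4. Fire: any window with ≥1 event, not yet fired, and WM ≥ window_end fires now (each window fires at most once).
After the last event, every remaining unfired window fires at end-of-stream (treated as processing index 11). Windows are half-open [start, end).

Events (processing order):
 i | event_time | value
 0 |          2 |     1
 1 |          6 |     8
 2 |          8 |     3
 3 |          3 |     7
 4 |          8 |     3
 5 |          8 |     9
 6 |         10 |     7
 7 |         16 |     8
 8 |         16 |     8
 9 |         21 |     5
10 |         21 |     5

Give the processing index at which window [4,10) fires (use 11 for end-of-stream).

8

i=0 t=2 v=1: → [2,8),[1,7),[0,6); WM=−∞
i=1 t=6 v=8: → [6,12),[5,11),[4,10),[3,9),[2,8),[1,7); WM=−∞
i=2 t=8 v=3: → [8,14),[7,13),[6,12),[5,11),[4,10),[3,9); WM=8; [0,6) fires=1 [1,7) fires=8 [2,8) fires=8
i=3 t=3 v=7: DROP (t<8-1); WM=8
i=4 t=8 v=3: → [8,14),[7,13),[6,12),[5,11),[4,10),[3,9); WM=8
i=5 t=8 v=9: → [8,14),[7,13),[6,12),[5,11),[4,10),[3,9); WM=8
i=6 t=10 v=7: → [10,16),[9,15),[8,14),[7,13),[6,12),[5,11); WM=8
i=7 t=16 v=8: → [16,22),[15,21),[14,20),[13,19),[12,18),[11,17); WM=8
i=8 t=16 v=8: → [16,22),[15,21),[14,20),[13,19),[12,18),[11,17); WM=16; [3,9) fires=9 [4,10) fires=9 [5,11) fires=9 [6,12) fires=9 [7,13) fires=9 [8,14) fires=9 [9,15) fires=7 [10,16) fires=7
i=9 t=21 v=5: → [21,27),[20,26),[19,25),[18,24),[17,23),[16,22); WM=16
i=10 t=21 v=5: → [21,27),[20,26),[19,25),[18,24),[17,23),[16,22); WM=16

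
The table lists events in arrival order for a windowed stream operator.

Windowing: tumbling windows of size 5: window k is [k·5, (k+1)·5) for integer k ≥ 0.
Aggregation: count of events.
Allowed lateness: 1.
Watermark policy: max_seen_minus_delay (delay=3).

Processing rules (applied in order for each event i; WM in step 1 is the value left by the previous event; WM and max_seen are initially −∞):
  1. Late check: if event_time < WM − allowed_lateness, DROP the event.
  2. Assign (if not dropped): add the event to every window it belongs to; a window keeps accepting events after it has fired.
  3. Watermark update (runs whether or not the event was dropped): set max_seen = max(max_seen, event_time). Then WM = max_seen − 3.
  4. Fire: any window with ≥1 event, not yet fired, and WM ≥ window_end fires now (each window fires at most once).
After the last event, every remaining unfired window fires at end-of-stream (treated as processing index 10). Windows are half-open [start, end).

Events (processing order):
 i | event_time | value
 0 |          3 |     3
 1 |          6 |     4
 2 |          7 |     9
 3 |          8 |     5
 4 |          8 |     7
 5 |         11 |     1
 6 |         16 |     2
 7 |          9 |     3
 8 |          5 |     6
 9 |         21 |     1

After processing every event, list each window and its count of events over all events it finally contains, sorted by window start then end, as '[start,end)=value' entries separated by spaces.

i=0 t=3 v=3: → [0,5); WM=0
i=1 t=6 v=4: → [5,10); WM=3
i=2 t=7 v=9: → [5,10); WM=4
i=3 t=8 v=5: → [5,10); WM=5; [0,5) fires=1
i=4 t=8 v=7: → [5,10); WM=5
i=5 t=11 v=1: → [10,15); WM=8
i=6 t=16 v=2: → [15,20); WM=13; [5,10) fires=4
i=7 t=9 v=3: DROP (t<13-1); WM=13
i=8 t=5 v=6: DROP (t<13-1); WM=13
i=9 t=21 v=1: → [20,25); WM=18; [10,15) fires=1

[0,5)=1 [5,10)=4 [10,15)=1 [15,20)=1 [20,25)=1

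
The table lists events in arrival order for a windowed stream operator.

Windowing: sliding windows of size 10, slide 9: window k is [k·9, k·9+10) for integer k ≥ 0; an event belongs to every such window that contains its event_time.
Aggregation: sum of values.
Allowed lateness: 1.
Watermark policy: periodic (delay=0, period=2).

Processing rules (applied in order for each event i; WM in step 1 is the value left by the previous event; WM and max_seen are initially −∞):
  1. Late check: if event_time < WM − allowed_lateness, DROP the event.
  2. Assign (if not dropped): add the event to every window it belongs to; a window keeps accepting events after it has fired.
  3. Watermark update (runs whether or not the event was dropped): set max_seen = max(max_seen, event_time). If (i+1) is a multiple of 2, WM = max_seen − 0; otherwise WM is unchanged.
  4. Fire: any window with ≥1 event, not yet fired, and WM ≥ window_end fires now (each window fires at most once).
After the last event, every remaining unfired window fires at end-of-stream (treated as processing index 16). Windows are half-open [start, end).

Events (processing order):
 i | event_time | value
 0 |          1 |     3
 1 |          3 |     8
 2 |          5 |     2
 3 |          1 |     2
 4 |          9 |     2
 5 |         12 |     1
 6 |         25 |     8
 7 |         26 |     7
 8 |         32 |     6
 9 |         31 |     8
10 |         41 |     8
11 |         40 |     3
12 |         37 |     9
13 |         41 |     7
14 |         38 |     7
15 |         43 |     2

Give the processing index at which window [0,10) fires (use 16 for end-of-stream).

5

i=0 t=1 v=3: → [0,10); WM=−∞
i=1 t=3 v=8: → [0,10); WM=3
i=2 t=5 v=2: → [0,10); WM=3
i=3 t=1 v=2: DROP (t<3-1); WM=5
i=4 t=9 v=2: → [9,19),[0,10); WM=5
i=5 t=12 v=1: → [9,19); WM=12; [0,10) fires=15
i=6 t=25 v=8: → [18,28); WM=12
i=7 t=26 v=7: → [18,28); WM=26; [9,19) fires=3
i=8 t=32 v=6: → [27,37); WM=26
i=9 t=31 v=8: → [27,37); WM=32; [18,28) fires=15
i=10 t=41 v=8: → [36,46); WM=32
i=11 t=40 v=3: → [36,46); WM=41; [27,37) fires=14
i=12 t=37 v=9: DROP (t<41-1); WM=41
i=13 t=41 v=7: → [36,46); WM=41
i=14 t=38 v=7: DROP (t<41-1); WM=41
i=15 t=43 v=2: → [36,46); WM=43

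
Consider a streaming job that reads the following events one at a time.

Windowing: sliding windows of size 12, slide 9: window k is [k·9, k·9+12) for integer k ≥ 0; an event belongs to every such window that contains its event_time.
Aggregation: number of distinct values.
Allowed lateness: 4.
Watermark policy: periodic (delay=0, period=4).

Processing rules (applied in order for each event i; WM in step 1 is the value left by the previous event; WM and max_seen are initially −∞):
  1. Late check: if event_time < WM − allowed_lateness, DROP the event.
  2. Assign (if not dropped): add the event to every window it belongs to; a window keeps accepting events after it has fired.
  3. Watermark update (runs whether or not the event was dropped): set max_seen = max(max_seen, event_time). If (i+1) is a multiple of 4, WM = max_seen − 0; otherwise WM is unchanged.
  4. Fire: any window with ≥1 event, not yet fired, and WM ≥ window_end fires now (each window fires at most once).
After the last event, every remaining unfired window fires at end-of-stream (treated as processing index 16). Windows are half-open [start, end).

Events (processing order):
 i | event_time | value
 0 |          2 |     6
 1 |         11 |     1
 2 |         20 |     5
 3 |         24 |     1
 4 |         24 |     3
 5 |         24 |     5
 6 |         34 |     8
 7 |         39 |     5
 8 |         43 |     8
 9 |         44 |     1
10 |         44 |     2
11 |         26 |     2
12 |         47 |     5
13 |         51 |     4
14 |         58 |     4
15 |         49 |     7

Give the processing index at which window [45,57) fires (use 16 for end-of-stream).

15

i=0 t=2 v=6: → [0,12); WM=−∞
i=1 t=11 v=1: → [9,21),[0,12); WM=−∞
i=2 t=20 v=5: → [18,30),[9,21); WM=−∞
i=3 t=24 v=1: → [18,30); WM=24; [0,12) fires=2 [9,21) fires=2
i=4 t=24 v=3: → [18,30); WM=24
i=5 t=24 v=5: → [18,30); WM=24
i=6 t=34 v=8: → [27,39); WM=24
i=7 t=39 v=5: → [36,48); WM=39; [18,30) fires=3 [27,39) fires=1
i=8 t=43 v=8: → [36,48); WM=39
i=9 t=44 v=1: → [36,48); WM=39
i=10 t=44 v=2: → [36,48); WM=39
i=11 t=26 v=2: DROP (t<39-4); WM=44
i=12 t=47 v=5: → [45,57),[36,48); WM=44
i=13 t=51 v=4: → [45,57); WM=44
i=14 t=58 v=4: → [54,66); WM=44
i=15 t=49 v=7: → [45,57); WM=58; [36,48) fires=4 [45,57) fires=3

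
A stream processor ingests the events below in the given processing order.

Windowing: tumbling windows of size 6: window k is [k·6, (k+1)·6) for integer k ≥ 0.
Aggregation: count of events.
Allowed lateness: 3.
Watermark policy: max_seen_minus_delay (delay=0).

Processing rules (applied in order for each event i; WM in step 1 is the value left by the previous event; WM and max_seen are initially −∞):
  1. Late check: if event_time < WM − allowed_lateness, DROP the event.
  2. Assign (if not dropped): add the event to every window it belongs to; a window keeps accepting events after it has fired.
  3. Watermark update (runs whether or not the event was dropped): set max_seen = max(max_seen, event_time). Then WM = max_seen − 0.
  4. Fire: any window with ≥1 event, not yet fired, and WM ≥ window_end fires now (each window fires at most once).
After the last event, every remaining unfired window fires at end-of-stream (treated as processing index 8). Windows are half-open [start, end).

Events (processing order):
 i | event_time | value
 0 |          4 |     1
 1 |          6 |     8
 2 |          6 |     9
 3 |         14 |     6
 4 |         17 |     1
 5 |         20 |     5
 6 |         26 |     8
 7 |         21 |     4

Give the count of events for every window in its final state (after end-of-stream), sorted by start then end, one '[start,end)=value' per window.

[0,6)=1 [6,12)=2 [12,18)=2 [18,24)=1 [24,30)=1

i=0 t=4 v=1: → [0,6); WM=4
i=1 t=6 v=8: → [6,12); WM=6; [0,6) fires=1
i=2 t=6 v=9: → [6,12); WM=6
i=3 t=14 v=6: → [12,18); WM=14; [6,12) fires=2
i=4 t=17 v=1: → [12,18); WM=17
i=5 t=20 v=5: → [18,24); WM=20; [12,18) fires=2
i=6 t=26 v=8: → [24,30); WM=26; [18,24) fires=1
i=7 t=21 v=4: DROP (t<26-3); WM=26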